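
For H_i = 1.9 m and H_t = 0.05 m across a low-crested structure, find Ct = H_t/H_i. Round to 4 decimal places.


Ct = H_t / H_i
Ct = 0.05 / 1.9
Ct = 0.0263

0.0263


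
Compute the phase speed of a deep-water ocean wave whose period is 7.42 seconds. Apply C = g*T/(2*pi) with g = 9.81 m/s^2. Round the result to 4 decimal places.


We use the deep-water celerity formula:
C = g * T / (2 * pi)
C = 9.81 * 7.42 / (2 * 3.14159...)
C = 72.790200 / 6.283185
C = 11.5849 m/s

11.5849


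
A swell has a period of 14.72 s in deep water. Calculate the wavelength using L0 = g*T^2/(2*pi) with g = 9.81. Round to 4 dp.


L0 = g * T^2 / (2 * pi)
L0 = 9.81 * 14.72^2 / (2 * pi)
L0 = 9.81 * 216.6784 / 6.28319
L0 = 2125.6151 / 6.28319
L0 = 338.3022 m

338.3022


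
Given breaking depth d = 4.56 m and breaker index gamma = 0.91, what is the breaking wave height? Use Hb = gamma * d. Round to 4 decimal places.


Hb = gamma * d
Hb = 0.91 * 4.56
Hb = 4.1496 m

4.1496


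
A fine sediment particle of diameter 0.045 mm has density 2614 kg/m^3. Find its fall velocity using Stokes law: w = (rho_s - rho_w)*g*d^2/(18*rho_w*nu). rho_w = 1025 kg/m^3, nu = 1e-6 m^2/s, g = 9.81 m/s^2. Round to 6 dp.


w = (rho_s - rho_w) * g * d^2 / (18 * rho_w * nu)
d = 0.045 mm = 0.000045 m
rho_s - rho_w = 2614 - 1025 = 1589
Numerator = 1589 * 9.81 * (0.000045)^2 = 0.000031565882
Denominator = 18 * 1025 * 1e-6 = 0.018450
w = 0.001711 m/s

0.001711


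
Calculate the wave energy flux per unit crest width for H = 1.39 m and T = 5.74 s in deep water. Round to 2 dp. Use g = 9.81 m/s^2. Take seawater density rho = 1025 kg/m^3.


P = rho * g^2 * H^2 * T / (32 * pi)
P = 1025 * 9.81^2 * 1.39^2 * 5.74 / (32 * pi)
P = 1025 * 96.2361 * 1.9321 * 5.74 / 100.53096
P = 10881.87 W/m

10881.87


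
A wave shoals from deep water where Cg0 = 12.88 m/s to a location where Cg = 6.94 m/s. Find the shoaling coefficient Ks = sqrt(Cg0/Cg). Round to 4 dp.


Ks = sqrt(Cg0 / Cg)
Ks = sqrt(12.88 / 6.94)
Ks = sqrt(1.8559)
Ks = 1.3623

1.3623


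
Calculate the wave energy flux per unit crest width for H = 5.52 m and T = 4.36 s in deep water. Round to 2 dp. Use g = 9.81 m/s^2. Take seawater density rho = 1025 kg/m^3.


P = rho * g^2 * H^2 * T / (32 * pi)
P = 1025 * 9.81^2 * 5.52^2 * 4.36 / (32 * pi)
P = 1025 * 96.2361 * 30.4704 * 4.36 / 100.53096
P = 130354.69 W/m

130354.69


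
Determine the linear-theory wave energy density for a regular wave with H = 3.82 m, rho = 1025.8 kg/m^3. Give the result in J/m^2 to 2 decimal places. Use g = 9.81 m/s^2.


E = (1/8) * rho * g * H^2
E = (1/8) * 1025.8 * 9.81 * 3.82^2
E = 0.125 * 1025.8 * 9.81 * 14.5924
E = 18355.59 J/m^2

18355.59


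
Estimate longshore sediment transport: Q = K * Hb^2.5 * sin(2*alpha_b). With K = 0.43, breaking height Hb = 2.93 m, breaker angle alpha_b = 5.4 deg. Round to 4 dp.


Q = K * Hb^2.5 * sin(2 * alpha_b)
Hb^2.5 = 2.93^2.5 = 14.694982
sin(2 * 5.4) = sin(10.8) = 0.187381
Q = 0.43 * 14.694982 * 0.187381
Q = 1.1840 m^3/s

1.1840


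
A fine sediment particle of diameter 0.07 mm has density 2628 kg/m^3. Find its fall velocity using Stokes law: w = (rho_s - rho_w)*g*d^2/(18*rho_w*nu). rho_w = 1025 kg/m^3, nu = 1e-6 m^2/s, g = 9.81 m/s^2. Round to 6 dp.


w = (rho_s - rho_w) * g * d^2 / (18 * rho_w * nu)
d = 0.07 mm = 0.000070 m
rho_s - rho_w = 2628 - 1025 = 1603
Numerator = 1603 * 9.81 * (0.000070)^2 = 0.000077054607
Denominator = 18 * 1025 * 1e-6 = 0.018450
w = 0.004176 m/s

0.004176


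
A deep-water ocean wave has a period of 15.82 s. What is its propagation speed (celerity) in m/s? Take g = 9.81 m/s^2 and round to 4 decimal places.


We use the deep-water celerity formula:
C = g * T / (2 * pi)
C = 9.81 * 15.82 / (2 * 3.14159...)
C = 155.194200 / 6.283185
C = 24.6999 m/s

24.6999


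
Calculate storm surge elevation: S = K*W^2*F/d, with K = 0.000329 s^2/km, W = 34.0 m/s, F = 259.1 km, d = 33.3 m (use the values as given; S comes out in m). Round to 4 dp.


S = K * W^2 * F / d
W^2 = 34.0^2 = 1156.00
S = 0.000329 * 1156.00 * 259.1 / 33.3
Numerator = 0.000329 * 1156.00 * 259.1 = 98.541948
S = 98.541948 / 33.3 = 2.9592 m

2.9592


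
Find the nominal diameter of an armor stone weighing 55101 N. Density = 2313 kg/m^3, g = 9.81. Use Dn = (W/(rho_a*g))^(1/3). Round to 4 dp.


V = W / (rho_a * g)
V = 55101 / (2313 * 9.81)
V = 55101 / 22690.53
V = 2.428370 m^3
Dn = V^(1/3) = 2.428370^(1/3)
Dn = 1.3441 m

1.3441


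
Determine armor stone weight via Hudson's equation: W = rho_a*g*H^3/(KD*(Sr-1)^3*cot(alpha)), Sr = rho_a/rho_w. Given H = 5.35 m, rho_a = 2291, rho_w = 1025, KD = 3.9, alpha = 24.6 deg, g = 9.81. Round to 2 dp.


Sr = rho_a / rho_w = 2291 / 1025 = 2.235122
(Sr - 1) = 1.235122
(Sr - 1)^3 = 1.884211
cot(24.6) = 1 / tan(24.6) = 1 / 0.457836 = 2.184189
Numerator = 2291 * 9.81 * 5.35^3 = 3441560.7703
Denominator = 3.9 * 1.884211 * 2.184189 = 16.050347
W = 3441560.7703 / 16.050347
W = 214422.82 N

214422.82


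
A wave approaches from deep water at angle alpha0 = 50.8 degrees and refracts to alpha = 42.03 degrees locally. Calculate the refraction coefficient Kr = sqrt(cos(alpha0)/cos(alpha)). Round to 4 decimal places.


Kr = sqrt(cos(alpha0) / cos(alpha))
cos(50.8) = 0.632029
cos(42.03) = 0.742794
Kr = sqrt(0.632029 / 0.742794)
Kr = sqrt(0.850881)
Kr = 0.9224

0.9224


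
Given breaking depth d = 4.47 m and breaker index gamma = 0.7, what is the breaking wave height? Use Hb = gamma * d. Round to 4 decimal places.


Hb = gamma * d
Hb = 0.7 * 4.47
Hb = 3.1290 m

3.1290


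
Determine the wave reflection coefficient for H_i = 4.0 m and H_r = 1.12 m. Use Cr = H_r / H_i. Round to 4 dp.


Cr = H_r / H_i
Cr = 1.12 / 4.0
Cr = 0.2800

0.2800


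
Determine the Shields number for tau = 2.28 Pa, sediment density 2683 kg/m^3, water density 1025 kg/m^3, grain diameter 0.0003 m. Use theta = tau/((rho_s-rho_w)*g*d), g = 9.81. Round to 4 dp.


theta = tau / ((rho_s - rho_w) * g * d)
rho_s - rho_w = 2683 - 1025 = 1658
Denominator = 1658 * 9.81 * 0.0003 = 4.879494
theta = 2.28 / 4.879494
theta = 0.4673

0.4673


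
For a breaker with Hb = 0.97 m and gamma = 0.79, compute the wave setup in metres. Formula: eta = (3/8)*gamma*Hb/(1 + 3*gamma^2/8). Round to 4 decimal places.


eta = (3/8) * gamma * Hb / (1 + 3*gamma^2/8)
Numerator = (3/8) * 0.79 * 0.97 = 0.287363
Denominator = 1 + 3*0.79^2/8 = 1 + 0.234038 = 1.234038
eta = 0.287363 / 1.234038
eta = 0.2329 m

0.2329


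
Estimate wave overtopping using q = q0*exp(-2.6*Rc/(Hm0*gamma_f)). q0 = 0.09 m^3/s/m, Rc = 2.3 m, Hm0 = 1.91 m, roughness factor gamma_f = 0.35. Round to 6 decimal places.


q = q0 * exp(-2.6 * Rc / (Hm0 * gamma_f))
Exponent = -2.6 * 2.3 / (1.91 * 0.35)
= -2.6 * 2.3 / 0.6685
= -8.945400
exp(-8.945400) = 0.000130
q = 0.09 * 0.000130
q = 0.000012 m^3/s/m

0.000012


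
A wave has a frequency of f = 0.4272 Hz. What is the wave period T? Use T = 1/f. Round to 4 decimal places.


T = 1 / f
T = 1 / 0.4272
T = 2.3408 s

2.3408


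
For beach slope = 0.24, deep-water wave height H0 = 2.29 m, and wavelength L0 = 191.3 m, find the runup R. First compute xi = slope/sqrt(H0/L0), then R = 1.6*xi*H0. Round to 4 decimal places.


xi = slope / sqrt(H0/L0)
H0/L0 = 2.29/191.3 = 0.011971
sqrt(0.011971) = 0.109411
xi = 0.24 / 0.109411 = 2.193567
R = 1.6 * xi * H0 = 1.6 * 2.193567 * 2.29
R = 8.0372 m

8.0372


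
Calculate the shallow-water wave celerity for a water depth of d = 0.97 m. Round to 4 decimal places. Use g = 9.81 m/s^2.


Using the shallow-water approximation:
C = sqrt(g * d) = sqrt(9.81 * 0.97)
C = sqrt(9.5157)
C = 3.0848 m/s

3.0848


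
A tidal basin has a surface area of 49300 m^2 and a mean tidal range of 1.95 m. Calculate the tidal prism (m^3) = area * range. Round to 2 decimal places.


Tidal prism = Area * Tidal range
P = 49300 * 1.95
P = 96135.00 m^3

96135.00


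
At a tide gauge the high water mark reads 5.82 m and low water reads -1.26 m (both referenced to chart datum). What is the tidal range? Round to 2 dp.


Tidal range = High water - Low water
Tidal range = 5.82 - (-1.26)
Tidal range = 7.08 m

7.08


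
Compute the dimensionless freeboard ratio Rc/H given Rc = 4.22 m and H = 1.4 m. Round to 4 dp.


Relative freeboard = Rc / H
= 4.22 / 1.4
= 3.0143

3.0143


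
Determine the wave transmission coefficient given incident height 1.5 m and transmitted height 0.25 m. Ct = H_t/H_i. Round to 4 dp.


Ct = H_t / H_i
Ct = 0.25 / 1.5
Ct = 0.1667

0.1667


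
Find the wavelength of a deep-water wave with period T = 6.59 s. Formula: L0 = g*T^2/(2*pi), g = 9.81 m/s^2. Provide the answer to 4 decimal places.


L0 = g * T^2 / (2 * pi)
L0 = 9.81 * 6.59^2 / (2 * pi)
L0 = 9.81 * 43.4281 / 6.28319
L0 = 426.0297 / 6.28319
L0 = 67.8047 m

67.8047


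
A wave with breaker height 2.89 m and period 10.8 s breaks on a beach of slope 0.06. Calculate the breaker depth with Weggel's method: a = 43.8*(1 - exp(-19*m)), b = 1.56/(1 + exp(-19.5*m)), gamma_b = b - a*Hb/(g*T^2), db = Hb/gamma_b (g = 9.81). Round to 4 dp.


a = 43.8 * (1 - exp(-19 * m))
exp(-19 * 0.06) = exp(-1.1400) = 0.319819
a = 43.8 * (1 - 0.319819) = 29.791927
b = 1.56 / (1 + exp(-19.5 * m))
exp(-19.5 * 0.06) = exp(-1.1700) = 0.310367
b = 1.56 / (1 + 0.310367) = 1.190506
Hb / (g * T^2) = 2.89 / (9.81 * 10.8^2) = 2.89 / 1144.2384 = 0.00252570
gamma_b = b - a * Hb/(g*T^2) = 1.190506 - 29.791927 * 0.00252570 = 1.115261
db = Hb / gamma_b = 2.89 / 1.115261
db = 2.5913 m

2.5913


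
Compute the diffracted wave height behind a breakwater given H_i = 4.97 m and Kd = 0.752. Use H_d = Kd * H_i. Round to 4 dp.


H_d = Kd * H_i
H_d = 0.752 * 4.97
H_d = 3.7374 m

3.7374


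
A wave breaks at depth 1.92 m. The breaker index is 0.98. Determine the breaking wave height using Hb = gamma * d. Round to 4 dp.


Hb = gamma * d
Hb = 0.98 * 1.92
Hb = 1.8816 m

1.8816


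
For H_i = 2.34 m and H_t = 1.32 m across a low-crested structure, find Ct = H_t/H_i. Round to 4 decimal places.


Ct = H_t / H_i
Ct = 1.32 / 2.34
Ct = 0.5641

0.5641


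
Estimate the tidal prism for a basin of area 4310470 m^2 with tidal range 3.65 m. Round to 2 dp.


Tidal prism = Area * Tidal range
P = 4310470 * 3.65
P = 15733215.50 m^3

15733215.50


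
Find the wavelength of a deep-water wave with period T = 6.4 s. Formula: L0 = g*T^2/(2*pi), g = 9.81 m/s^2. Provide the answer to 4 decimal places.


L0 = g * T^2 / (2 * pi)
L0 = 9.81 * 6.4^2 / (2 * pi)
L0 = 9.81 * 40.9600 / 6.28319
L0 = 401.8176 / 6.28319
L0 = 63.9513 m

63.9513


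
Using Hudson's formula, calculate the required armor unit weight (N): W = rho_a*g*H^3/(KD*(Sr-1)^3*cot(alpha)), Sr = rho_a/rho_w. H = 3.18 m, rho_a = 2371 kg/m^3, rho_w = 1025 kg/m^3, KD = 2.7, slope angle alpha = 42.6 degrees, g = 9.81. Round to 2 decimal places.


Sr = rho_a / rho_w = 2371 / 1025 = 2.313171
(Sr - 1) = 1.313171
(Sr - 1)^3 = 2.264454
cot(42.6) = 1 / tan(42.6) = 1 / 0.919547 = 1.087492
Numerator = 2371 * 9.81 * 3.18^3 = 747966.1112
Denominator = 2.7 * 2.264454 * 1.087492 = 6.648954
W = 747966.1112 / 6.648954
W = 112493.80 N

112493.80


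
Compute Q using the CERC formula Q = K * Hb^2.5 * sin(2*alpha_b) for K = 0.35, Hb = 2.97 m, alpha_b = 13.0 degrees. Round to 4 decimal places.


Q = K * Hb^2.5 * sin(2 * alpha_b)
Hb^2.5 = 2.97^2.5 = 15.201664
sin(2 * 13.0) = sin(26.0) = 0.438371
Q = 0.35 * 15.201664 * 0.438371
Q = 2.3324 m^3/s

2.3324


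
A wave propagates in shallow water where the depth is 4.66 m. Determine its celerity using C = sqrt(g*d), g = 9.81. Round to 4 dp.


Using the shallow-water approximation:
C = sqrt(g * d) = sqrt(9.81 * 4.66)
C = sqrt(45.7146)
C = 6.7613 m/s

6.7613


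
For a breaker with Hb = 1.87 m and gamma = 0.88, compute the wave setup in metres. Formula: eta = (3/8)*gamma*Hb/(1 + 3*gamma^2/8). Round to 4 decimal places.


eta = (3/8) * gamma * Hb / (1 + 3*gamma^2/8)
Numerator = (3/8) * 0.88 * 1.87 = 0.617100
Denominator = 1 + 3*0.88^2/8 = 1 + 0.290400 = 1.290400
eta = 0.617100 / 1.290400
eta = 0.4782 m

0.4782


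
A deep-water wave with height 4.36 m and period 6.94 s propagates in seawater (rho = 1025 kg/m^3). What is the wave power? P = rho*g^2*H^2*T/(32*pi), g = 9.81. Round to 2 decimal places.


P = rho * g^2 * H^2 * T / (32 * pi)
P = 1025 * 9.81^2 * 4.36^2 * 6.94 / (32 * pi)
P = 1025 * 96.2361 * 19.0096 * 6.94 / 100.53096
P = 129447.74 W/m

129447.74


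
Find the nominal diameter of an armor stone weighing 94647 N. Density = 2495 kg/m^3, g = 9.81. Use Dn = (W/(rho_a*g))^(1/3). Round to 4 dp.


V = W / (rho_a * g)
V = 94647 / (2495 * 9.81)
V = 94647 / 24475.95
V = 3.866939 m^3
Dn = V^(1/3) = 3.866939^(1/3)
Dn = 1.5696 m

1.5696


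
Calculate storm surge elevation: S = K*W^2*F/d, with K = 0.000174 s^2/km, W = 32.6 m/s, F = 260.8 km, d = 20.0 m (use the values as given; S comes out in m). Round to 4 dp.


S = K * W^2 * F / d
W^2 = 32.6^2 = 1062.76
S = 0.000174 * 1062.76 * 260.8 / 20.0
Numerator = 0.000174 * 1062.76 * 260.8 = 48.227199
S = 48.227199 / 20.0 = 2.4114 m

2.4114


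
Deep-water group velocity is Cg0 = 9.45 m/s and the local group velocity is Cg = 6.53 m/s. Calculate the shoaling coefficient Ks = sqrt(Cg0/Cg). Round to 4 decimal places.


Ks = sqrt(Cg0 / Cg)
Ks = sqrt(9.45 / 6.53)
Ks = sqrt(1.4472)
Ks = 1.2030

1.2030


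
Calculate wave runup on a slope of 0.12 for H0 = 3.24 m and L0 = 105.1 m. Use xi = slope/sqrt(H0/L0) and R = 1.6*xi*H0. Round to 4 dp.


xi = slope / sqrt(H0/L0)
H0/L0 = 3.24/105.1 = 0.030828
sqrt(0.030828) = 0.175578
xi = 0.12 / 0.175578 = 0.683455
R = 1.6 * xi * H0 = 1.6 * 0.683455 * 3.24
R = 3.5430 m

3.5430


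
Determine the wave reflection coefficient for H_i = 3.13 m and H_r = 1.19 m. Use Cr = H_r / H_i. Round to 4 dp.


Cr = H_r / H_i
Cr = 1.19 / 3.13
Cr = 0.3802

0.3802


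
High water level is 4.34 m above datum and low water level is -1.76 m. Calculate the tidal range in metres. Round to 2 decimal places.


Tidal range = High water - Low water
Tidal range = 4.34 - (-1.76)
Tidal range = 6.10 m

6.10


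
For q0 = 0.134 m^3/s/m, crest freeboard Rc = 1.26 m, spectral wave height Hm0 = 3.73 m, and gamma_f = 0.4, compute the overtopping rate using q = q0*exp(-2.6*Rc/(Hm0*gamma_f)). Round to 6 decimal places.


q = q0 * exp(-2.6 * Rc / (Hm0 * gamma_f))
Exponent = -2.6 * 1.26 / (3.73 * 0.4)
= -2.6 * 1.26 / 1.4920
= -2.195710
exp(-2.195710) = 0.111279
q = 0.134 * 0.111279
q = 0.014911 m^3/s/m

0.014911


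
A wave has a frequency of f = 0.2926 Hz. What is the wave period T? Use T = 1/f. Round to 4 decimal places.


T = 1 / f
T = 1 / 0.2926
T = 3.4176 s

3.4176


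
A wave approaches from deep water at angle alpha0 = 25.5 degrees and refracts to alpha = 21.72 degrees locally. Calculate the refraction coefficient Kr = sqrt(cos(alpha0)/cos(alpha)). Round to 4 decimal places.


Kr = sqrt(cos(alpha0) / cos(alpha))
cos(25.5) = 0.902585
cos(21.72) = 0.929003
Kr = sqrt(0.902585 / 0.929003)
Kr = sqrt(0.971563)
Kr = 0.9857

0.9857


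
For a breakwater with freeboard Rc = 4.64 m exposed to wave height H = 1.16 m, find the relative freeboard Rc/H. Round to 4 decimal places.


Relative freeboard = Rc / H
= 4.64 / 1.16
= 4.0000

4.0000


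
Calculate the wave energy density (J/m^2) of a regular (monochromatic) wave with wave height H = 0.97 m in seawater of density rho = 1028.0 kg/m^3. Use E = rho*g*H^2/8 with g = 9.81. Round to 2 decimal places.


E = (1/8) * rho * g * H^2
E = (1/8) * 1028.0 * 9.81 * 0.97^2
E = 0.125 * 1028.0 * 9.81 * 0.9409
E = 1186.08 J/m^2

1186.08


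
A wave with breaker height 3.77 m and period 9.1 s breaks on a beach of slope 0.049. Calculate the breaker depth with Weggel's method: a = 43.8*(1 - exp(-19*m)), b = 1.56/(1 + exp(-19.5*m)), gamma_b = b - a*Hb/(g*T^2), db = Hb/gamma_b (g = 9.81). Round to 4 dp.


a = 43.8 * (1 - exp(-19 * m))
exp(-19 * 0.049) = exp(-0.9310) = 0.394159
a = 43.8 * (1 - 0.394159) = 26.535820
b = 1.56 / (1 + exp(-19.5 * m))
exp(-19.5 * 0.049) = exp(-0.9555) = 0.384620
b = 1.56 / (1 + 0.384620) = 1.126663
Hb / (g * T^2) = 3.77 / (9.81 * 9.1^2) = 3.77 / 812.3661 = 0.00464076
gamma_b = b - a * Hb/(g*T^2) = 1.126663 - 26.535820 * 0.00464076 = 1.003517
db = Hb / gamma_b = 3.77 / 1.003517
db = 3.7568 m

3.7568


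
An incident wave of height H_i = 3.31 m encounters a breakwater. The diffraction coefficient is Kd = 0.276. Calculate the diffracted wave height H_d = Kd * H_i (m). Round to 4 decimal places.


H_d = Kd * H_i
H_d = 0.276 * 3.31
H_d = 0.9136 m

0.9136


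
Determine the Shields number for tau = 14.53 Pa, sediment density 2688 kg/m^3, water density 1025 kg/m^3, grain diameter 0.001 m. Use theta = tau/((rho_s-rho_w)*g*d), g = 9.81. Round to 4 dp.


theta = tau / ((rho_s - rho_w) * g * d)
rho_s - rho_w = 2688 - 1025 = 1663
Denominator = 1663 * 9.81 * 0.001 = 16.314030
theta = 14.53 / 16.314030
theta = 0.8906

0.8906


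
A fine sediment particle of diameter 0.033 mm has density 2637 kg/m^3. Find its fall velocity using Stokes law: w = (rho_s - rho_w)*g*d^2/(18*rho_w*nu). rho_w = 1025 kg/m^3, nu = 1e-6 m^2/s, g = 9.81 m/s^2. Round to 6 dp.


w = (rho_s - rho_w) * g * d^2 / (18 * rho_w * nu)
d = 0.033 mm = 0.000033 m
rho_s - rho_w = 2637 - 1025 = 1612
Numerator = 1612 * 9.81 * (0.000033)^2 = 0.000017221141
Denominator = 18 * 1025 * 1e-6 = 0.018450
w = 0.000933 m/s

0.000933


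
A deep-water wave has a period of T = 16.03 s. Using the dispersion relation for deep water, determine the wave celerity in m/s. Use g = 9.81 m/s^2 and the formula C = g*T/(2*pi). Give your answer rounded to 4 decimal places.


We use the deep-water celerity formula:
C = g * T / (2 * pi)
C = 9.81 * 16.03 / (2 * 3.14159...)
C = 157.254300 / 6.283185
C = 25.0278 m/s

25.0278


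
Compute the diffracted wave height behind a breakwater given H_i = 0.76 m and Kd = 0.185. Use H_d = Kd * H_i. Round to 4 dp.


H_d = Kd * H_i
H_d = 0.185 * 0.76
H_d = 0.1406 m

0.1406


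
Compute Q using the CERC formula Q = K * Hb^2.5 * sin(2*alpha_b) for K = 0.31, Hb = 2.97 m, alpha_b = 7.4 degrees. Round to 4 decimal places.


Q = K * Hb^2.5 * sin(2 * alpha_b)
Hb^2.5 = 2.97^2.5 = 15.201664
sin(2 * 7.4) = sin(14.8) = 0.255446
Q = 0.31 * 15.201664 * 0.255446
Q = 1.2038 m^3/s

1.2038


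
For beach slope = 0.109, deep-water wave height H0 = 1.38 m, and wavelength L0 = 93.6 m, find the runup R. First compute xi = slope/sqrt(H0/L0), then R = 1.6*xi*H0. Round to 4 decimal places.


xi = slope / sqrt(H0/L0)
H0/L0 = 1.38/93.6 = 0.014744
sqrt(0.014744) = 0.121423
xi = 0.109 / 0.121423 = 0.897687
R = 1.6 * xi * H0 = 1.6 * 0.897687 * 1.38
R = 1.9821 m

1.9821


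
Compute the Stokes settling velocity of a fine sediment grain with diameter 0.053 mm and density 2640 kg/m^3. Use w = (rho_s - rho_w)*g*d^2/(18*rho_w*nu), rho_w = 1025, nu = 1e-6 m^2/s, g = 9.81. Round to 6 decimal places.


w = (rho_s - rho_w) * g * d^2 / (18 * rho_w * nu)
d = 0.053 mm = 0.000053 m
rho_s - rho_w = 2640 - 1025 = 1615
Numerator = 1615 * 9.81 * (0.000053)^2 = 0.000044503408
Denominator = 18 * 1025 * 1e-6 = 0.018450
w = 0.002412 m/s

0.002412


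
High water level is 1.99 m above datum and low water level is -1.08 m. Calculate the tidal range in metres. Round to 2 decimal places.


Tidal range = High water - Low water
Tidal range = 1.99 - (-1.08)
Tidal range = 3.07 m

3.07


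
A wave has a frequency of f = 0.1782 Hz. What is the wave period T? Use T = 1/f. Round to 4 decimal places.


T = 1 / f
T = 1 / 0.1782
T = 5.6117 s

5.6117


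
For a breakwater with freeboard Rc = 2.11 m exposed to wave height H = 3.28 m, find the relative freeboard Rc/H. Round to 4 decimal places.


Relative freeboard = Rc / H
= 2.11 / 3.28
= 0.6433

0.6433


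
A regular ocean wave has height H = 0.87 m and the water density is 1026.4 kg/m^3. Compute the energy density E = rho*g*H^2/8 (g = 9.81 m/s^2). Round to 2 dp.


E = (1/8) * rho * g * H^2
E = (1/8) * 1026.4 * 9.81 * 0.87^2
E = 0.125 * 1026.4 * 9.81 * 0.7569
E = 952.65 J/m^2

952.65


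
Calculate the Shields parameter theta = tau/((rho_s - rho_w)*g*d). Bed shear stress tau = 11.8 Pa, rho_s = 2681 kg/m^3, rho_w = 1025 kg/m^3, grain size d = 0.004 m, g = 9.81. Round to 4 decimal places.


theta = tau / ((rho_s - rho_w) * g * d)
rho_s - rho_w = 2681 - 1025 = 1656
Denominator = 1656 * 9.81 * 0.004 = 64.981440
theta = 11.8 / 64.981440
theta = 0.1816

0.1816


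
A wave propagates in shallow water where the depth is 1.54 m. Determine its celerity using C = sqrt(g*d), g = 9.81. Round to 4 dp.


Using the shallow-water approximation:
C = sqrt(g * d) = sqrt(9.81 * 1.54)
C = sqrt(15.1074)
C = 3.8868 m/s

3.8868


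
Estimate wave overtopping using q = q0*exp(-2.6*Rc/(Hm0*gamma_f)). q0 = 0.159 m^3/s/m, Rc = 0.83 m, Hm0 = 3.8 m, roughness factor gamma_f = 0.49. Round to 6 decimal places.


q = q0 * exp(-2.6 * Rc / (Hm0 * gamma_f))
Exponent = -2.6 * 0.83 / (3.8 * 0.49)
= -2.6 * 0.83 / 1.8620
= -1.158969
exp(-1.158969) = 0.313810
q = 0.159 * 0.313810
q = 0.049896 m^3/s/m

0.049896


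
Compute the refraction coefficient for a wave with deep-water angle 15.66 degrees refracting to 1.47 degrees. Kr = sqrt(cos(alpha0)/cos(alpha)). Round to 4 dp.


Kr = sqrt(cos(alpha0) / cos(alpha))
cos(15.66) = 0.962880
cos(1.47) = 0.999671
Kr = sqrt(0.962880 / 0.999671)
Kr = sqrt(0.963197)
Kr = 0.9814

0.9814


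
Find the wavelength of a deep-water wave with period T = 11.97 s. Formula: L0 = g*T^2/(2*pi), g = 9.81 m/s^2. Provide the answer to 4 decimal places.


L0 = g * T^2 / (2 * pi)
L0 = 9.81 * 11.97^2 / (2 * pi)
L0 = 9.81 * 143.2809 / 6.28319
L0 = 1405.5856 / 6.28319
L0 = 223.7059 m

223.7059


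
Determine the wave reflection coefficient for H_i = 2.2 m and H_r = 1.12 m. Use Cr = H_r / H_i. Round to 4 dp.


Cr = H_r / H_i
Cr = 1.12 / 2.2
Cr = 0.5091

0.5091


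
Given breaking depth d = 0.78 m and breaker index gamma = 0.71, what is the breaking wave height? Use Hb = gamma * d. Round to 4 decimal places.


Hb = gamma * d
Hb = 0.71 * 0.78
Hb = 0.5538 m

0.5538


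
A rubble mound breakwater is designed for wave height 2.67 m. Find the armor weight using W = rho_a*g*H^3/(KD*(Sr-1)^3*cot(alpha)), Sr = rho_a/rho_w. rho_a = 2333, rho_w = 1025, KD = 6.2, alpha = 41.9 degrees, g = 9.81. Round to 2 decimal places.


Sr = rho_a / rho_w = 2333 / 1025 = 2.276098
(Sr - 1) = 1.276098
(Sr - 1)^3 = 2.078029
cot(41.9) = 1 / tan(41.9) = 1 / 0.897249 = 1.114518
Numerator = 2333 * 9.81 * 2.67^3 = 435629.7494
Denominator = 6.2 * 2.078029 * 1.114518 = 14.359208
W = 435629.7494 / 14.359208
W = 30338.01 N

30338.01


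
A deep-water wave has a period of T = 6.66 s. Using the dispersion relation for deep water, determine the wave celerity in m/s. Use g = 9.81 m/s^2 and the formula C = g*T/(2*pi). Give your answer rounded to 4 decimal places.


We use the deep-water celerity formula:
C = g * T / (2 * pi)
C = 9.81 * 6.66 / (2 * 3.14159...)
C = 65.334600 / 6.283185
C = 10.3983 m/s

10.3983


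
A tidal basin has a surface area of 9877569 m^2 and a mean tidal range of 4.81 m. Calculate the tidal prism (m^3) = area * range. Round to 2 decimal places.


Tidal prism = Area * Tidal range
P = 9877569 * 4.81
P = 47511106.89 m^3

47511106.89


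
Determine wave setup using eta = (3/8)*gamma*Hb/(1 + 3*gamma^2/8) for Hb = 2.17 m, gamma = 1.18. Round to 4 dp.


eta = (3/8) * gamma * Hb / (1 + 3*gamma^2/8)
Numerator = (3/8) * 1.18 * 2.17 = 0.960225
Denominator = 1 + 3*1.18^2/8 = 1 + 0.522150 = 1.522150
eta = 0.960225 / 1.522150
eta = 0.6308 m

0.6308


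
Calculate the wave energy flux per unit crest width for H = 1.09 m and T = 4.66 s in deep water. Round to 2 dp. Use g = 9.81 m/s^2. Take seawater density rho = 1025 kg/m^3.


P = rho * g^2 * H^2 * T / (32 * pi)
P = 1025 * 9.81^2 * 1.09^2 * 4.66 / (32 * pi)
P = 1025 * 96.2361 * 1.1881 * 4.66 / 100.53096
P = 5432.52 W/m

5432.52


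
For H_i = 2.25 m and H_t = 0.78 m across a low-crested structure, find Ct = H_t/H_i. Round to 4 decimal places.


Ct = H_t / H_i
Ct = 0.78 / 2.25
Ct = 0.3467

0.3467


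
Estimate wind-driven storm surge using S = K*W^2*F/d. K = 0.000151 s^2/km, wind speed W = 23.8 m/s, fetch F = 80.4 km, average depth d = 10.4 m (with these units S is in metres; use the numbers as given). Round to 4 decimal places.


S = K * W^2 * F / d
W^2 = 23.8^2 = 566.44
S = 0.000151 * 566.44 * 80.4 / 10.4
Numerator = 0.000151 * 566.44 * 80.4 = 6.876808
S = 6.876808 / 10.4 = 0.6612 m

0.6612


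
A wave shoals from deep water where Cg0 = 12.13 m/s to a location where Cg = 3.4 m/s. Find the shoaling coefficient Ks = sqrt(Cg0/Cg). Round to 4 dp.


Ks = sqrt(Cg0 / Cg)
Ks = sqrt(12.13 / 3.4)
Ks = sqrt(3.5676)
Ks = 1.8888

1.8888


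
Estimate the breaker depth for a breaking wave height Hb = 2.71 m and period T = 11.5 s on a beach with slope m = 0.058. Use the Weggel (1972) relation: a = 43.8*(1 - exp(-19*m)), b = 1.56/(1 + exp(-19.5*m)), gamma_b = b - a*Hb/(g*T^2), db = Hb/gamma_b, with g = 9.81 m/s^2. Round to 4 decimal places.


a = 43.8 * (1 - exp(-19 * m))
exp(-19 * 0.058) = exp(-1.1020) = 0.332206
a = 43.8 * (1 - 0.332206) = 29.249377
b = 1.56 / (1 + exp(-19.5 * m))
exp(-19.5 * 0.058) = exp(-1.1310) = 0.322710
b = 1.56 / (1 + 0.322710) = 1.179397
Hb / (g * T^2) = 2.71 / (9.81 * 11.5^2) = 2.71 / 1297.3725 = 0.00208884
gamma_b = b - a * Hb/(g*T^2) = 1.179397 - 29.249377 * 0.00208884 = 1.118299
db = Hb / gamma_b = 2.71 / 1.118299
db = 2.4233 m

2.4233


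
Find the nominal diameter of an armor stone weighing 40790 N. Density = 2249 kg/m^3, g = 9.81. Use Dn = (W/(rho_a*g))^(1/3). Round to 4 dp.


V = W / (rho_a * g)
V = 40790 / (2249 * 9.81)
V = 40790 / 22062.69
V = 1.848823 m^3
Dn = V^(1/3) = 1.848823^(1/3)
Dn = 1.2273 m

1.2273


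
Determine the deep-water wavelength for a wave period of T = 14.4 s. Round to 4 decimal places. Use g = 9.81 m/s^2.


L0 = g * T^2 / (2 * pi)
L0 = 9.81 * 14.4^2 / (2 * pi)
L0 = 9.81 * 207.3600 / 6.28319
L0 = 2034.2016 / 6.28319
L0 = 323.7532 m

323.7532


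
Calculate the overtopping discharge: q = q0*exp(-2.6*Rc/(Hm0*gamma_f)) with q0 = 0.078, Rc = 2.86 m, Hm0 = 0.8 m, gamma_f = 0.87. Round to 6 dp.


q = q0 * exp(-2.6 * Rc / (Hm0 * gamma_f))
Exponent = -2.6 * 2.86 / (0.8 * 0.87)
= -2.6 * 2.86 / 0.6960
= -10.683908
exp(-10.683908) = 0.000023
q = 0.078 * 0.000023
q = 0.000002 m^3/s/m

0.000002


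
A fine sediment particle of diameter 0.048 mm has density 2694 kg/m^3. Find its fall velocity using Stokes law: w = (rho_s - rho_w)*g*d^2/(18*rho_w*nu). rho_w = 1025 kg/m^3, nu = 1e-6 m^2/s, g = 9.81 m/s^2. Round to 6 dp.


w = (rho_s - rho_w) * g * d^2 / (18 * rho_w * nu)
d = 0.048 mm = 0.000048 m
rho_s - rho_w = 2694 - 1025 = 1669
Numerator = 1669 * 9.81 * (0.000048)^2 = 0.000037723139
Denominator = 18 * 1025 * 1e-6 = 0.018450
w = 0.002045 m/s

0.002045


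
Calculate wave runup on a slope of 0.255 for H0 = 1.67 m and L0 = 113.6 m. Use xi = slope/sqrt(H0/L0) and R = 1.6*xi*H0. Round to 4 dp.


xi = slope / sqrt(H0/L0)
H0/L0 = 1.67/113.6 = 0.014701
sqrt(0.014701) = 0.121246
xi = 0.255 / 0.121246 = 2.103154
R = 1.6 * xi * H0 = 1.6 * 2.103154 * 1.67
R = 5.6196 m

5.6196


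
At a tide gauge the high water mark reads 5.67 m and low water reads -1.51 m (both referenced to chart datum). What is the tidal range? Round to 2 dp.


Tidal range = High water - Low water
Tidal range = 5.67 - (-1.51)
Tidal range = 7.18 m

7.18


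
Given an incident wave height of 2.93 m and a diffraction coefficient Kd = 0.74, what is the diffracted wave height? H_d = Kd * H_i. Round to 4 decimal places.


H_d = Kd * H_i
H_d = 0.74 * 2.93
H_d = 2.1682 m

2.1682


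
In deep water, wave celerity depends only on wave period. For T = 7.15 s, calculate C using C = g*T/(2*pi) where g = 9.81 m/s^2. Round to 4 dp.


We use the deep-water celerity formula:
C = g * T / (2 * pi)
C = 9.81 * 7.15 / (2 * 3.14159...)
C = 70.141500 / 6.283185
C = 11.1634 m/s

11.1634


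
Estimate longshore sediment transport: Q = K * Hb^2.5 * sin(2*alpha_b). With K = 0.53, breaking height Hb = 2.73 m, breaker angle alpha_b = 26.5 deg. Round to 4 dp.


Q = K * Hb^2.5 * sin(2 * alpha_b)
Hb^2.5 = 2.73^2.5 = 12.314212
sin(2 * 26.5) = sin(53.0) = 0.798636
Q = 0.53 * 12.314212 * 0.798636
Q = 5.2123 m^3/s

5.2123


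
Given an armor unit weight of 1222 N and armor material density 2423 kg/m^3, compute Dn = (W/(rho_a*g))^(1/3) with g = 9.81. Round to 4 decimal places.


V = W / (rho_a * g)
V = 1222 / (2423 * 9.81)
V = 1222 / 23769.63
V = 0.051410 m^3
Dn = V^(1/3) = 0.051410^(1/3)
Dn = 0.3718 m

0.3718


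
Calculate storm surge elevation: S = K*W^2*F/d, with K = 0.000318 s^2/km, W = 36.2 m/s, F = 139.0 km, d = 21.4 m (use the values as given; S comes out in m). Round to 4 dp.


S = K * W^2 * F / d
W^2 = 36.2^2 = 1310.44
S = 0.000318 * 1310.44 * 139.0 / 21.4
Numerator = 0.000318 * 1310.44 * 139.0 = 57.924069
S = 57.924069 / 21.4 = 2.7067 m

2.7067


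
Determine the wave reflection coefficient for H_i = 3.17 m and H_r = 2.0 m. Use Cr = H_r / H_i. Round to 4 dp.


Cr = H_r / H_i
Cr = 2.0 / 3.17
Cr = 0.6309

0.6309


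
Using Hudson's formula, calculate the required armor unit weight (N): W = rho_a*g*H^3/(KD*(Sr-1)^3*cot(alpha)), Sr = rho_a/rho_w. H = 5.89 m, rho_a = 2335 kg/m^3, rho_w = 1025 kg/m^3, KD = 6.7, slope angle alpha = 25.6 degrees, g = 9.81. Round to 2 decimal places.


Sr = rho_a / rho_w = 2335 / 1025 = 2.278049
(Sr - 1) = 1.278049
(Sr - 1)^3 = 2.087576
cot(25.6) = 1 / tan(25.6) = 1 / 0.479120 = 2.087161
Numerator = 2335 * 9.81 * 5.89^3 = 4680602.6767
Denominator = 6.7 * 2.087576 * 2.087161 = 29.192618
W = 4680602.6767 / 29.192618
W = 160335.15 N

160335.15


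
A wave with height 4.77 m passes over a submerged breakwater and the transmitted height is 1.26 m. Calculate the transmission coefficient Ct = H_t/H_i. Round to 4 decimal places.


Ct = H_t / H_i
Ct = 1.26 / 4.77
Ct = 0.2642

0.2642


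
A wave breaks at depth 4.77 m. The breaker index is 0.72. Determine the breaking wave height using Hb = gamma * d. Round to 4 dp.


Hb = gamma * d
Hb = 0.72 * 4.77
Hb = 3.4344 m

3.4344


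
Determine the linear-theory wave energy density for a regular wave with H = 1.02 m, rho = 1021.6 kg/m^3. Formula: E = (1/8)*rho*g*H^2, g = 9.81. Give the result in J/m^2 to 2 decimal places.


E = (1/8) * rho * g * H^2
E = (1/8) * 1021.6 * 9.81 * 1.02^2
E = 0.125 * 1021.6 * 9.81 * 1.0404
E = 1303.35 J/m^2

1303.35


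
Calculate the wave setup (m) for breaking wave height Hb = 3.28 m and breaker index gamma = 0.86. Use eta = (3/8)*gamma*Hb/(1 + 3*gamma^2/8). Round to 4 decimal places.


eta = (3/8) * gamma * Hb / (1 + 3*gamma^2/8)
Numerator = (3/8) * 0.86 * 3.28 = 1.057800
Denominator = 1 + 3*0.86^2/8 = 1 + 0.277350 = 1.277350
eta = 1.057800 / 1.277350
eta = 0.8281 m

0.8281


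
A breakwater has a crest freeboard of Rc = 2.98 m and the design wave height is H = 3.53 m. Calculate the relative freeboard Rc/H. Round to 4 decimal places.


Relative freeboard = Rc / H
= 2.98 / 3.53
= 0.8442

0.8442


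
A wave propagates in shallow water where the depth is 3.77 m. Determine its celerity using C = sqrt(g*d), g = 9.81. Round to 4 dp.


Using the shallow-water approximation:
C = sqrt(g * d) = sqrt(9.81 * 3.77)
C = sqrt(36.9837)
C = 6.0814 m/s

6.0814


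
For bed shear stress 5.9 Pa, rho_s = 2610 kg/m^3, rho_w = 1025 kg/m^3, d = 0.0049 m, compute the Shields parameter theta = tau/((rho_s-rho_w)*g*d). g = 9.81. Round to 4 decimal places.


theta = tau / ((rho_s - rho_w) * g * d)
rho_s - rho_w = 2610 - 1025 = 1585
Denominator = 1585 * 9.81 * 0.0049 = 76.189365
theta = 5.9 / 76.189365
theta = 0.0774

0.0774


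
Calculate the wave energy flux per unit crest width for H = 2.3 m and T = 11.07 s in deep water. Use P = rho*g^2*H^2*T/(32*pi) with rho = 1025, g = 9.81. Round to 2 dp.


P = rho * g^2 * H^2 * T / (32 * pi)
P = 1025 * 9.81^2 * 2.3^2 * 11.07 / (32 * pi)
P = 1025 * 96.2361 * 5.2900 * 11.07 / 100.53096
P = 57459.96 W/m

57459.96


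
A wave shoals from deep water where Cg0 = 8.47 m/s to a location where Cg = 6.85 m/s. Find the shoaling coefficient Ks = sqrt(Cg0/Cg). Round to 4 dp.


Ks = sqrt(Cg0 / Cg)
Ks = sqrt(8.47 / 6.85)
Ks = sqrt(1.2365)
Ks = 1.1120

1.1120


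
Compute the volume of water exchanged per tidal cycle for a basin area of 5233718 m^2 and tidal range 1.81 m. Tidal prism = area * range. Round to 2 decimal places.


Tidal prism = Area * Tidal range
P = 5233718 * 1.81
P = 9473029.58 m^3

9473029.58


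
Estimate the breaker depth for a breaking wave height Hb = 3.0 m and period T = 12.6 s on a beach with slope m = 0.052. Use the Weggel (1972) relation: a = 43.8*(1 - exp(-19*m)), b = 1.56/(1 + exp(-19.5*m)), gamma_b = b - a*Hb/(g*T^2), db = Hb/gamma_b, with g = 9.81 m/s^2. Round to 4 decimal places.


a = 43.8 * (1 - exp(-19 * m))
exp(-19 * 0.052) = exp(-0.9880) = 0.372321
a = 43.8 * (1 - 0.372321) = 27.492358
b = 1.56 / (1 + exp(-19.5 * m))
exp(-19.5 * 0.052) = exp(-1.0140) = 0.362765
b = 1.56 / (1 + 0.362765) = 1.144731
Hb / (g * T^2) = 3.0 / (9.81 * 12.6^2) = 3.0 / 1557.4356 = 0.00192624
gamma_b = b - a * Hb/(g*T^2) = 1.144731 - 27.492358 * 0.00192624 = 1.091774
db = Hb / gamma_b = 3.0 / 1.091774
db = 2.7478 m

2.7478


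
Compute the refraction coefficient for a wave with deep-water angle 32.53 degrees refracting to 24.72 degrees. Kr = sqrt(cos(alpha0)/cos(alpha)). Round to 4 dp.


Kr = sqrt(cos(alpha0) / cos(alpha))
cos(32.53) = 0.843110
cos(24.72) = 0.908362
Kr = sqrt(0.843110 / 0.908362)
Kr = sqrt(0.928165)
Kr = 0.9634

0.9634


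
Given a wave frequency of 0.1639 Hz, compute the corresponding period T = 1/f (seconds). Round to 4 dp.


T = 1 / f
T = 1 / 0.1639
T = 6.1013 s

6.1013


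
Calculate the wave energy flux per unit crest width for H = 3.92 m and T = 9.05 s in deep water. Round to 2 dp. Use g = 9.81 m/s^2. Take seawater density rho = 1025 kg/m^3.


P = rho * g^2 * H^2 * T / (32 * pi)
P = 1025 * 9.81^2 * 3.92^2 * 9.05 / (32 * pi)
P = 1025 * 96.2361 * 15.3664 * 9.05 / 100.53096
P = 136452.89 W/m

136452.89


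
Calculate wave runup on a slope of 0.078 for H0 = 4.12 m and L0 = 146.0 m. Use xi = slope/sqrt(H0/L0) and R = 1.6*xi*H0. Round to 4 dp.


xi = slope / sqrt(H0/L0)
H0/L0 = 4.12/146.0 = 0.028219
sqrt(0.028219) = 0.167986
xi = 0.078 / 0.167986 = 0.464325
R = 1.6 * xi * H0 = 1.6 * 0.464325 * 4.12
R = 3.0608 m

3.0608


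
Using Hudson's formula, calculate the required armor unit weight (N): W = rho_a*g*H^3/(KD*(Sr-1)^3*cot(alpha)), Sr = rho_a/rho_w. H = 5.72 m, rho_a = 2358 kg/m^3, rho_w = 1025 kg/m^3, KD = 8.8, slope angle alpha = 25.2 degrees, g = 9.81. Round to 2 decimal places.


Sr = rho_a / rho_w = 2358 / 1025 = 2.300488
(Sr - 1) = 1.300488
(Sr - 1)^3 = 2.199474
cot(25.2) = 1 / tan(25.2) = 1 / 0.470564 = 2.125108
Numerator = 2358 * 9.81 * 5.72^3 = 4329132.6618
Denominator = 8.8 * 2.199474 * 2.125108 = 41.132259
W = 4329132.6618 / 41.132259
W = 105249.08 N

105249.08


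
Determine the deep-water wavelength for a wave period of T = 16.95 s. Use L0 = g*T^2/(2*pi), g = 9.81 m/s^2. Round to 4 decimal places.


L0 = g * T^2 / (2 * pi)
L0 = 9.81 * 16.95^2 / (2 * pi)
L0 = 9.81 * 287.3025 / 6.28319
L0 = 2818.4375 / 6.28319
L0 = 448.5683 m

448.5683


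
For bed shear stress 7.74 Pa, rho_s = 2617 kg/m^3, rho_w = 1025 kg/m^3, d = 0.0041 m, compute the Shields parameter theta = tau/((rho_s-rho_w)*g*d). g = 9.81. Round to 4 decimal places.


theta = tau / ((rho_s - rho_w) * g * d)
rho_s - rho_w = 2617 - 1025 = 1592
Denominator = 1592 * 9.81 * 0.0041 = 64.031832
theta = 7.74 / 64.031832
theta = 0.1209

0.1209


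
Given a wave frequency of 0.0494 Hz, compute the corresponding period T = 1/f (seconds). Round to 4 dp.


T = 1 / f
T = 1 / 0.0494
T = 20.2429 s

20.2429


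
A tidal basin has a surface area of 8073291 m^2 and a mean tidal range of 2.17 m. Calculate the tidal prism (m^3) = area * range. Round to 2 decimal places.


Tidal prism = Area * Tidal range
P = 8073291 * 2.17
P = 17519041.47 m^3

17519041.47


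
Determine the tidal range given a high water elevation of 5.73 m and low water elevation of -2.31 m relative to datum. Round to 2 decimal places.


Tidal range = High water - Low water
Tidal range = 5.73 - (-2.31)
Tidal range = 8.04 m

8.04


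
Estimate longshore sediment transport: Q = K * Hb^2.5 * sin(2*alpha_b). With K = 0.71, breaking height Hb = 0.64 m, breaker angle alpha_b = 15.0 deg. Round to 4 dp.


Q = K * Hb^2.5 * sin(2 * alpha_b)
Hb^2.5 = 0.64^2.5 = 0.327680
sin(2 * 15.0) = sin(30.0) = 0.500000
Q = 0.71 * 0.327680 * 0.500000
Q = 0.1163 m^3/s

0.1163


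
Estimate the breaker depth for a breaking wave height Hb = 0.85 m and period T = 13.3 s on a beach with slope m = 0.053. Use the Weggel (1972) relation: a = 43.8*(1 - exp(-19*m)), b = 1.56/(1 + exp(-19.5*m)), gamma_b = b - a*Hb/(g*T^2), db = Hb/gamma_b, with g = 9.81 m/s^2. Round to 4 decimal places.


a = 43.8 * (1 - exp(-19 * m))
exp(-19 * 0.053) = exp(-1.0070) = 0.365313
a = 43.8 * (1 - 0.365313) = 27.799278
b = 1.56 / (1 + exp(-19.5 * m))
exp(-19.5 * 0.053) = exp(-1.0335) = 0.355760
b = 1.56 / (1 + 0.355760) = 1.150646
Hb / (g * T^2) = 0.85 / (9.81 * 13.3^2) = 0.85 / 1735.2909 = 0.00048983
gamma_b = b - a * Hb/(g*T^2) = 1.150646 - 27.799278 * 0.00048983 = 1.137029
db = Hb / gamma_b = 0.85 / 1.137029
db = 0.7476 m

0.7476


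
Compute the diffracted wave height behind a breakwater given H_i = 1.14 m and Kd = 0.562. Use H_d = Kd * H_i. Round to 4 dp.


H_d = Kd * H_i
H_d = 0.562 * 1.14
H_d = 0.6407 m

0.6407


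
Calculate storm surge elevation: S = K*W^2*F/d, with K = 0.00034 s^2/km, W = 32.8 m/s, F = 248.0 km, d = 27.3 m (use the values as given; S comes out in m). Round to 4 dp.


S = K * W^2 * F / d
W^2 = 32.8^2 = 1075.84
S = 0.00034 * 1075.84 * 248.0 / 27.3
Numerator = 0.00034 * 1075.84 * 248.0 = 90.714829
S = 90.714829 / 27.3 = 3.3229 m

3.3229


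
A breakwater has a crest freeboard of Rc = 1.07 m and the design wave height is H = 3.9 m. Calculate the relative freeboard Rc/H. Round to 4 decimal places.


Relative freeboard = Rc / H
= 1.07 / 3.9
= 0.2744

0.2744


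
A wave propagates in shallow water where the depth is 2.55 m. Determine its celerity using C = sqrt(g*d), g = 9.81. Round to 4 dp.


Using the shallow-water approximation:
C = sqrt(g * d) = sqrt(9.81 * 2.55)
C = sqrt(25.0155)
C = 5.0015 m/s

5.0015


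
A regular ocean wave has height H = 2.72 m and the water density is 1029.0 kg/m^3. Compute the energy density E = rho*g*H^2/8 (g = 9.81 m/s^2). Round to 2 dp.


E = (1/8) * rho * g * H^2
E = (1/8) * 1029.0 * 9.81 * 2.72^2
E = 0.125 * 1029.0 * 9.81 * 7.3984
E = 9335.38 J/m^2

9335.38


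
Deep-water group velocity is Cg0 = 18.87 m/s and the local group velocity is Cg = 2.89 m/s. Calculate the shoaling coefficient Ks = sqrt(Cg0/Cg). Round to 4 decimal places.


Ks = sqrt(Cg0 / Cg)
Ks = sqrt(18.87 / 2.89)
Ks = sqrt(6.5294)
Ks = 2.5553

2.5553


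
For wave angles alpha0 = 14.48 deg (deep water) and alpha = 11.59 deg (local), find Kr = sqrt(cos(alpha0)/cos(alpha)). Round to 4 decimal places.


Kr = sqrt(cos(alpha0) / cos(alpha))
cos(14.48) = 0.968235
cos(11.59) = 0.979610
Kr = sqrt(0.968235 / 0.979610)
Kr = sqrt(0.988388)
Kr = 0.9942

0.9942


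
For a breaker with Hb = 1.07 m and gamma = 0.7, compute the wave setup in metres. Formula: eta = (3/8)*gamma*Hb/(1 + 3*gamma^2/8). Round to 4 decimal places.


eta = (3/8) * gamma * Hb / (1 + 3*gamma^2/8)
Numerator = (3/8) * 0.7 * 1.07 = 0.280875
Denominator = 1 + 3*0.7^2/8 = 1 + 0.183750 = 1.183750
eta = 0.280875 / 1.183750
eta = 0.2373 m

0.2373


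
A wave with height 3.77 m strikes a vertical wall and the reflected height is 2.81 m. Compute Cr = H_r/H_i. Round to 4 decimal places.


Cr = H_r / H_i
Cr = 2.81 / 3.77
Cr = 0.7454

0.7454


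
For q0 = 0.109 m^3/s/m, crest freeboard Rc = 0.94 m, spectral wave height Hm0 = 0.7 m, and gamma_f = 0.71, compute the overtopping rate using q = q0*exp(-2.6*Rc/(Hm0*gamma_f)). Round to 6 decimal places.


q = q0 * exp(-2.6 * Rc / (Hm0 * gamma_f))
Exponent = -2.6 * 0.94 / (0.7 * 0.71)
= -2.6 * 0.94 / 0.4970
= -4.917505
exp(-4.917505) = 0.007317
q = 0.109 * 0.007317
q = 0.000798 m^3/s/m

0.000798
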